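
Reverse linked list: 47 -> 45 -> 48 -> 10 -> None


Step 1: curr=47, set curr.next=prev(None) | reversed so far: 47
Step 2: curr=45, set curr.next=prev(47) | reversed so far: 45 -> 47
Step 3: curr=48, set curr.next=prev(45) | reversed so far: 48 -> 45 -> 47
Step 4: curr=10, set curr.next=prev(48) | reversed so far: 10 -> 48 -> 45 -> 47

10 -> 48 -> 45 -> 47 -> None


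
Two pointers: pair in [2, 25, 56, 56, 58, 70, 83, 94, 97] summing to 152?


lo=0(2)+hi=8(97)=99
lo=1(25)+hi=8(97)=122
lo=2(56)+hi=8(97)=153
lo=2(56)+hi=7(94)=150
lo=3(56)+hi=7(94)=150
lo=4(58)+hi=7(94)=152

Yes: 58+94=152


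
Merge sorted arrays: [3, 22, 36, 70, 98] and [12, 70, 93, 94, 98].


Take 3 from A
Take 12 from B
Take 22 from A
Take 36 from A
Take 70 from A
Take 70 from B
Take 93 from B
Take 94 from B
Take 98 from A

Merged: [3, 12, 22, 36, 70, 70, 93, 94, 98, 98]


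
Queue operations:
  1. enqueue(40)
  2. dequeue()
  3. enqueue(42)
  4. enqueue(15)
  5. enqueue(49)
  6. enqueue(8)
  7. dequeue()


enqueue(40) -> [40]
dequeue()->40, []
enqueue(42) -> [42]
enqueue(15) -> [42, 15]
enqueue(49) -> [42, 15, 49]
enqueue(8) -> [42, 15, 49, 8]
dequeue()->42, [15, 49, 8]

Final queue: [15, 49, 8]


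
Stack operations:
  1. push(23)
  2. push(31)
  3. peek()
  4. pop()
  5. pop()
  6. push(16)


push(23) -> [23]
push(31) -> [23, 31]
peek()->31
pop()->31, [23]
pop()->23, []
push(16) -> [16]

Final stack: [16]


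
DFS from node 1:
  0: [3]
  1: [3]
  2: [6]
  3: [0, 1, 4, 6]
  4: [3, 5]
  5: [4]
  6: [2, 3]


Visit 1, push [3]
Visit 3, push [6, 4, 0]
Visit 0, push []
Visit 4, push [5]
Visit 5, push []
Visit 6, push [2]
Visit 2, push []

DFS order: [1, 3, 0, 4, 5, 6, 2]


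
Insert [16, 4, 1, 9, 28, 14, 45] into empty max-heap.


Insert 16: [16]
Insert 4: [16, 4]
Insert 1: [16, 4, 1]
Insert 9: [16, 9, 1, 4]
Insert 28: [28, 16, 1, 4, 9]
Insert 14: [28, 16, 14, 4, 9, 1]
Insert 45: [45, 16, 28, 4, 9, 1, 14]

Final heap: [45, 16, 28, 4, 9, 1, 14]


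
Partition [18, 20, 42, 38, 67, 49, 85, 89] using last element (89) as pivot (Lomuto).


Pivot: 89
  18 <= 89: advance i (no swap)
  20 <= 89: advance i (no swap)
  42 <= 89: advance i (no swap)
  38 <= 89: advance i (no swap)
  67 <= 89: advance i (no swap)
  49 <= 89: advance i (no swap)
  85 <= 89: advance i (no swap)
Place pivot at 7: [18, 20, 42, 38, 67, 49, 85, 89]

Partitioned: [18, 20, 42, 38, 67, 49, 85, 89]


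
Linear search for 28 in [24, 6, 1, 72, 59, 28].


i=0: 24!=28
i=1: 6!=28
i=2: 1!=28
i=3: 72!=28
i=4: 59!=28
i=5: 28==28 found!

Found at 5, 6 comps


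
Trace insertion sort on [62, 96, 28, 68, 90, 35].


Initial: [62, 96, 28, 68, 90, 35]
Insert 96: [62, 96, 28, 68, 90, 35]
Insert 28: [28, 62, 96, 68, 90, 35]
Insert 68: [28, 62, 68, 96, 90, 35]
Insert 90: [28, 62, 68, 90, 96, 35]
Insert 35: [28, 35, 62, 68, 90, 96]

Sorted: [28, 35, 62, 68, 90, 96]


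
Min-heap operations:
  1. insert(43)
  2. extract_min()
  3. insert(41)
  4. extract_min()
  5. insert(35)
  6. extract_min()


insert(43) -> [43]
extract_min()->43, []
insert(41) -> [41]
extract_min()->41, []
insert(35) -> [35]
extract_min()->35, []

Final heap: []


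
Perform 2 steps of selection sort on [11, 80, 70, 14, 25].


Initial: [11, 80, 70, 14, 25]
Step 1: min=11 at 0
  Swap: [11, 80, 70, 14, 25]
Step 2: min=14 at 3
  Swap: [11, 14, 70, 80, 25]

After 2 steps: [11, 14, 70, 80, 25]


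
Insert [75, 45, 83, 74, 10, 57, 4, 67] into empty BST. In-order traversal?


Insert 75: root
Insert 45: L from 75
Insert 83: R from 75
Insert 74: L from 75 -> R from 45
Insert 10: L from 75 -> L from 45
Insert 57: L from 75 -> R from 45 -> L from 74
Insert 4: L from 75 -> L from 45 -> L from 10
Insert 67: L from 75 -> R from 45 -> L from 74 -> R from 57

In-order: [4, 10, 45, 57, 67, 74, 75, 83]


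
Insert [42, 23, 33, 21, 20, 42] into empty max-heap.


Insert 42: [42]
Insert 23: [42, 23]
Insert 33: [42, 23, 33]
Insert 21: [42, 23, 33, 21]
Insert 20: [42, 23, 33, 21, 20]
Insert 42: [42, 23, 42, 21, 20, 33]

Final heap: [42, 23, 42, 21, 20, 33]


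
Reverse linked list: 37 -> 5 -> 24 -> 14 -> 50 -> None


Step 1: curr=37, set curr.next=prev(None) | reversed so far: 37
Step 2: curr=5, set curr.next=prev(37) | reversed so far: 5 -> 37
Step 3: curr=24, set curr.next=prev(5) | reversed so far: 24 -> 5 -> 37
Step 4: curr=14, set curr.next=prev(24) | reversed so far: 14 -> 24 -> 5 -> 37
Step 5: curr=50, set curr.next=prev(14) | reversed so far: 50 -> 14 -> 24 -> 5 -> 37

50 -> 14 -> 24 -> 5 -> 37 -> None


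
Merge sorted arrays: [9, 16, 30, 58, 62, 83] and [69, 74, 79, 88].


Take 9 from A
Take 16 from A
Take 30 from A
Take 58 from A
Take 62 from A
Take 69 from B
Take 74 from B
Take 79 from B
Take 83 from A

Merged: [9, 16, 30, 58, 62, 69, 74, 79, 83, 88]


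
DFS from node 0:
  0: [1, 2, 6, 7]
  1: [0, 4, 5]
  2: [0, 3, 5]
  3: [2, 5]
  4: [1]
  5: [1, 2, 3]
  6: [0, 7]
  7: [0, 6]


Visit 0, push [7, 6, 2, 1]
Visit 1, push [5, 4]
Visit 4, push []
Visit 5, push [3, 2]
Visit 2, push [3]
Visit 3, push []
Visit 6, push [7]
Visit 7, push []

DFS order: [0, 1, 4, 5, 2, 3, 6, 7]


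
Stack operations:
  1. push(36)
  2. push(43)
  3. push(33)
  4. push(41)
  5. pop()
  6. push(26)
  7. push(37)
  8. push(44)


push(36) -> [36]
push(43) -> [36, 43]
push(33) -> [36, 43, 33]
push(41) -> [36, 43, 33, 41]
pop()->41, [36, 43, 33]
push(26) -> [36, 43, 33, 26]
push(37) -> [36, 43, 33, 26, 37]
push(44) -> [36, 43, 33, 26, 37, 44]

Final stack: [36, 43, 33, 26, 37, 44]


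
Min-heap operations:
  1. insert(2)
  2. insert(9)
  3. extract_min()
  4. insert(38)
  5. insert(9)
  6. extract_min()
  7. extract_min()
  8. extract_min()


insert(2) -> [2]
insert(9) -> [2, 9]
extract_min()->2, [9]
insert(38) -> [9, 38]
insert(9) -> [9, 38, 9]
extract_min()->9, [9, 38]
extract_min()->9, [38]
extract_min()->38, []

Final heap: []


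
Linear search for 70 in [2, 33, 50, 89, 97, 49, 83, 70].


i=0: 2!=70
i=1: 33!=70
i=2: 50!=70
i=3: 89!=70
i=4: 97!=70
i=5: 49!=70
i=6: 83!=70
i=7: 70==70 found!

Found at 7, 8 comps


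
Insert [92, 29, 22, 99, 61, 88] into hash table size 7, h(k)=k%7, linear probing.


Insert 92: h=1 -> slot 1
Insert 29: h=1, 1 probes -> slot 2
Insert 22: h=1, 2 probes -> slot 3
Insert 99: h=1, 3 probes -> slot 4
Insert 61: h=5 -> slot 5
Insert 88: h=4, 2 probes -> slot 6

Table: [None, 92, 29, 22, 99, 61, 88]


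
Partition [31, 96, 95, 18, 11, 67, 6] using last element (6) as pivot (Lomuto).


Pivot: 6
Place pivot at 0: [6, 96, 95, 18, 11, 67, 31]

Partitioned: [6, 96, 95, 18, 11, 67, 31]


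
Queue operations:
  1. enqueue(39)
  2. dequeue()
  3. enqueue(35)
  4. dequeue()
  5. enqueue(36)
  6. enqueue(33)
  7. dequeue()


enqueue(39) -> [39]
dequeue()->39, []
enqueue(35) -> [35]
dequeue()->35, []
enqueue(36) -> [36]
enqueue(33) -> [36, 33]
dequeue()->36, [33]

Final queue: [33]


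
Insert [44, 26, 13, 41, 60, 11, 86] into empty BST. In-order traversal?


Insert 44: root
Insert 26: L from 44
Insert 13: L from 44 -> L from 26
Insert 41: L from 44 -> R from 26
Insert 60: R from 44
Insert 11: L from 44 -> L from 26 -> L from 13
Insert 86: R from 44 -> R from 60

In-order: [11, 13, 26, 41, 44, 60, 86]


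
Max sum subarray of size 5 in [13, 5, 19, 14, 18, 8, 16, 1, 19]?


[0:5]: 69
[1:6]: 64
[2:7]: 75
[3:8]: 57
[4:9]: 62

Max: 75 at [2:7]


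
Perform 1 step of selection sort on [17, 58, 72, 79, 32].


Initial: [17, 58, 72, 79, 32]
Step 1: min=17 at 0
  Swap: [17, 58, 72, 79, 32]

After 1 step: [17, 58, 72, 79, 32]


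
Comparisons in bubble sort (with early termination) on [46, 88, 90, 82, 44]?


Algorithm: bubble sort (with early termination)
Input: [46, 88, 90, 82, 44]
Sorted: [44, 46, 82, 88, 90]

10


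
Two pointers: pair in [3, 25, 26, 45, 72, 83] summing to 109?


lo=0(3)+hi=5(83)=86
lo=1(25)+hi=5(83)=108
lo=2(26)+hi=5(83)=109

Yes: 26+83=109


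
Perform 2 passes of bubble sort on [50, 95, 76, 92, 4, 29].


Initial: [50, 95, 76, 92, 4, 29]
Pass 1: [50, 76, 92, 4, 29, 95] (4 swaps)
Pass 2: [50, 76, 4, 29, 92, 95] (2 swaps)

After 2 passes: [50, 76, 4, 29, 92, 95]


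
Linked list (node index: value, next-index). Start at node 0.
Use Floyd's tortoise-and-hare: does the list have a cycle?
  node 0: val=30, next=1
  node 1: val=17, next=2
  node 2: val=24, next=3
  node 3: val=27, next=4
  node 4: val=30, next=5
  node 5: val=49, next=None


Floyd's tortoise (slow, +1) and hare (fast, +2):
  init: slow=0, fast=0
  step 1: slow=1, fast=2
  step 2: slow=2, fast=4
  step 3: fast 4->5->None, no cycle

Cycle: no


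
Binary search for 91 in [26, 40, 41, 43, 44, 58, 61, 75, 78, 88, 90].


Step 1: lo=0, hi=10, mid=5, val=58
Step 2: lo=6, hi=10, mid=8, val=78
Step 3: lo=9, hi=10, mid=9, val=88
Step 4: lo=10, hi=10, mid=10, val=90

Not found


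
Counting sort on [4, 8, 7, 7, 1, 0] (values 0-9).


Input: [4, 8, 7, 7, 1, 0]
Counts: [1, 1, 0, 0, 1, 0, 0, 2, 1, 0]

Sorted: [0, 1, 4, 7, 7, 8]


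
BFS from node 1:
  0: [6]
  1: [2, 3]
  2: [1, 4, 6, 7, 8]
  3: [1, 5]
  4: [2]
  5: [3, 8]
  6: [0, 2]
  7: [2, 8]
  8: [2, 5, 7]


Visit 1, enqueue [2, 3]
Visit 2, enqueue [4, 6, 7, 8]
Visit 3, enqueue [5]
Visit 4, enqueue []
Visit 6, enqueue [0]
Visit 7, enqueue []
Visit 8, enqueue []
Visit 5, enqueue []
Visit 0, enqueue []

BFS order: [1, 2, 3, 4, 6, 7, 8, 5, 0]


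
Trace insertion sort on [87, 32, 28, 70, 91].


Initial: [87, 32, 28, 70, 91]
Insert 32: [32, 87, 28, 70, 91]
Insert 28: [28, 32, 87, 70, 91]
Insert 70: [28, 32, 70, 87, 91]
Insert 91: [28, 32, 70, 87, 91]

Sorted: [28, 32, 70, 87, 91]


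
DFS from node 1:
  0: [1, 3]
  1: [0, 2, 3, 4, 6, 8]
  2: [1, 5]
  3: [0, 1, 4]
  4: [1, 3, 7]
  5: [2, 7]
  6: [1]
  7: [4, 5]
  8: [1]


Visit 1, push [8, 6, 4, 3, 2, 0]
Visit 0, push [3]
Visit 3, push [4]
Visit 4, push [7]
Visit 7, push [5]
Visit 5, push [2]
Visit 2, push []
Visit 6, push []
Visit 8, push []

DFS order: [1, 0, 3, 4, 7, 5, 2, 6, 8]


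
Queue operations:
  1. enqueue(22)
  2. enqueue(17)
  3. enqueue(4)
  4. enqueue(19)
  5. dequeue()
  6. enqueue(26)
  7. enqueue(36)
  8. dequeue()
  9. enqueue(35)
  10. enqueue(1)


enqueue(22) -> [22]
enqueue(17) -> [22, 17]
enqueue(4) -> [22, 17, 4]
enqueue(19) -> [22, 17, 4, 19]
dequeue()->22, [17, 4, 19]
enqueue(26) -> [17, 4, 19, 26]
enqueue(36) -> [17, 4, 19, 26, 36]
dequeue()->17, [4, 19, 26, 36]
enqueue(35) -> [4, 19, 26, 36, 35]
enqueue(1) -> [4, 19, 26, 36, 35, 1]

Final queue: [4, 19, 26, 36, 35, 1]


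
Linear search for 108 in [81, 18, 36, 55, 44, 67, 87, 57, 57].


i=0: 81!=108
i=1: 18!=108
i=2: 36!=108
i=3: 55!=108
i=4: 44!=108
i=5: 67!=108
i=6: 87!=108
i=7: 57!=108
i=8: 57!=108

Not found, 9 comps


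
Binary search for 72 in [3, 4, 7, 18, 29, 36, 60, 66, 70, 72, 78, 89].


Step 1: lo=0, hi=11, mid=5, val=36
Step 2: lo=6, hi=11, mid=8, val=70
Step 3: lo=9, hi=11, mid=10, val=78
Step 4: lo=9, hi=9, mid=9, val=72

Found at index 9


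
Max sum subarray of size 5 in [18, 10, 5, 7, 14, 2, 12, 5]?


[0:5]: 54
[1:6]: 38
[2:7]: 40
[3:8]: 40

Max: 54 at [0:5]


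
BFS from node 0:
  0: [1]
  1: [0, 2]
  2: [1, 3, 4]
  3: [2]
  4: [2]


Visit 0, enqueue [1]
Visit 1, enqueue [2]
Visit 2, enqueue [3, 4]
Visit 3, enqueue []
Visit 4, enqueue []

BFS order: [0, 1, 2, 3, 4]


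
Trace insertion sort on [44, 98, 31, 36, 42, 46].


Initial: [44, 98, 31, 36, 42, 46]
Insert 98: [44, 98, 31, 36, 42, 46]
Insert 31: [31, 44, 98, 36, 42, 46]
Insert 36: [31, 36, 44, 98, 42, 46]
Insert 42: [31, 36, 42, 44, 98, 46]
Insert 46: [31, 36, 42, 44, 46, 98]

Sorted: [31, 36, 42, 44, 46, 98]


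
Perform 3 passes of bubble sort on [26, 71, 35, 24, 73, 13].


Initial: [26, 71, 35, 24, 73, 13]
Pass 1: [26, 35, 24, 71, 13, 73] (3 swaps)
Pass 2: [26, 24, 35, 13, 71, 73] (2 swaps)
Pass 3: [24, 26, 13, 35, 71, 73] (2 swaps)

After 3 passes: [24, 26, 13, 35, 71, 73]


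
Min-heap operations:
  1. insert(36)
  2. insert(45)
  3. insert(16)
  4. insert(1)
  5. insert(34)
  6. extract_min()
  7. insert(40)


insert(36) -> [36]
insert(45) -> [36, 45]
insert(16) -> [16, 45, 36]
insert(1) -> [1, 16, 36, 45]
insert(34) -> [1, 16, 36, 45, 34]
extract_min()->1, [16, 34, 36, 45]
insert(40) -> [16, 34, 36, 45, 40]

Final heap: [16, 34, 36, 45, 40]


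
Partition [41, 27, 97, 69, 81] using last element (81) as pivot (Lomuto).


Pivot: 81
  41 <= 81: advance i (no swap)
  27 <= 81: advance i (no swap)
  69 <= 81: swap -> [41, 27, 69, 97, 81]
Place pivot at 3: [41, 27, 69, 81, 97]

Partitioned: [41, 27, 69, 81, 97]


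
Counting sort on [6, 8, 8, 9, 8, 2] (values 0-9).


Input: [6, 8, 8, 9, 8, 2]
Counts: [0, 0, 1, 0, 0, 0, 1, 0, 3, 1]

Sorted: [2, 6, 8, 8, 8, 9]


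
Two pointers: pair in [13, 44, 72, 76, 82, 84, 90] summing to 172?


lo=0(13)+hi=6(90)=103
lo=1(44)+hi=6(90)=134
lo=2(72)+hi=6(90)=162
lo=3(76)+hi=6(90)=166
lo=4(82)+hi=6(90)=172

Yes: 82+90=172


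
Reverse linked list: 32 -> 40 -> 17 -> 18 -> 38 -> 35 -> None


Step 1: curr=32, set curr.next=prev(None) | reversed so far: 32
Step 2: curr=40, set curr.next=prev(32) | reversed so far: 40 -> 32
Step 3: curr=17, set curr.next=prev(40) | reversed so far: 17 -> 40 -> 32
Step 4: curr=18, set curr.next=prev(17) | reversed so far: 18 -> 17 -> 40 -> 32
Step 5: curr=38, set curr.next=prev(18) | reversed so far: 38 -> 18 -> 17 -> 40 -> 32
Step 6: curr=35, set curr.next=prev(38) | reversed so far: 35 -> 38 -> 18 -> 17 -> 40 -> 32

35 -> 38 -> 18 -> 17 -> 40 -> 32 -> None


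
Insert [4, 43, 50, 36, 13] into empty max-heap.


Insert 4: [4]
Insert 43: [43, 4]
Insert 50: [50, 4, 43]
Insert 36: [50, 36, 43, 4]
Insert 13: [50, 36, 43, 4, 13]

Final heap: [50, 36, 43, 4, 13]


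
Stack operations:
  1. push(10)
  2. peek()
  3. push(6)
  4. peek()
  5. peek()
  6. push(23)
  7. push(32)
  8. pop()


push(10) -> [10]
peek()->10
push(6) -> [10, 6]
peek()->6
peek()->6
push(23) -> [10, 6, 23]
push(32) -> [10, 6, 23, 32]
pop()->32, [10, 6, 23]

Final stack: [10, 6, 23]


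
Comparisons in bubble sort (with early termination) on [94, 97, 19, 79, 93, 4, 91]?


Algorithm: bubble sort (with early termination)
Input: [94, 97, 19, 79, 93, 4, 91]
Sorted: [4, 19, 79, 91, 93, 94, 97]

21


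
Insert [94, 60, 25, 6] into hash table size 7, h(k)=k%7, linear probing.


Insert 94: h=3 -> slot 3
Insert 60: h=4 -> slot 4
Insert 25: h=4, 1 probes -> slot 5
Insert 6: h=6 -> slot 6

Table: [None, None, None, 94, 60, 25, 6]


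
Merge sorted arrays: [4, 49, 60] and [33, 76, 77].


Take 4 from A
Take 33 from B
Take 49 from A
Take 60 from A

Merged: [4, 33, 49, 60, 76, 77]


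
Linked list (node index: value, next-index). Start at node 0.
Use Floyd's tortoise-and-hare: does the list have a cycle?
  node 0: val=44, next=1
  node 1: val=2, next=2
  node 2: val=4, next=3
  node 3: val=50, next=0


Floyd's tortoise (slow, +1) and hare (fast, +2):
  init: slow=0, fast=0
  step 1: slow=1, fast=2
  step 2: slow=2, fast=0
  step 3: slow=3, fast=2
  step 4: slow=0, fast=0
  slow == fast at node 0: cycle detected

Cycle: yes


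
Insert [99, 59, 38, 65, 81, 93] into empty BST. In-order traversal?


Insert 99: root
Insert 59: L from 99
Insert 38: L from 99 -> L from 59
Insert 65: L from 99 -> R from 59
Insert 81: L from 99 -> R from 59 -> R from 65
Insert 93: L from 99 -> R from 59 -> R from 65 -> R from 81

In-order: [38, 59, 65, 81, 93, 99]


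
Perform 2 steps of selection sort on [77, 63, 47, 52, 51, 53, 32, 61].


Initial: [77, 63, 47, 52, 51, 53, 32, 61]
Step 1: min=32 at 6
  Swap: [32, 63, 47, 52, 51, 53, 77, 61]
Step 2: min=47 at 2
  Swap: [32, 47, 63, 52, 51, 53, 77, 61]

After 2 steps: [32, 47, 63, 52, 51, 53, 77, 61]


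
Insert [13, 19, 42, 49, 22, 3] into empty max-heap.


Insert 13: [13]
Insert 19: [19, 13]
Insert 42: [42, 13, 19]
Insert 49: [49, 42, 19, 13]
Insert 22: [49, 42, 19, 13, 22]
Insert 3: [49, 42, 19, 13, 22, 3]

Final heap: [49, 42, 19, 13, 22, 3]


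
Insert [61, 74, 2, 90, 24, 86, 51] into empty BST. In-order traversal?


Insert 61: root
Insert 74: R from 61
Insert 2: L from 61
Insert 90: R from 61 -> R from 74
Insert 24: L from 61 -> R from 2
Insert 86: R from 61 -> R from 74 -> L from 90
Insert 51: L from 61 -> R from 2 -> R from 24

In-order: [2, 24, 51, 61, 74, 86, 90]


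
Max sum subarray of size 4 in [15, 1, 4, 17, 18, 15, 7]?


[0:4]: 37
[1:5]: 40
[2:6]: 54
[3:7]: 57

Max: 57 at [3:7]


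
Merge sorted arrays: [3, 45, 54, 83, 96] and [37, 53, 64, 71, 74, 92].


Take 3 from A
Take 37 from B
Take 45 from A
Take 53 from B
Take 54 from A
Take 64 from B
Take 71 from B
Take 74 from B
Take 83 from A
Take 92 from B

Merged: [3, 37, 45, 53, 54, 64, 71, 74, 83, 92, 96]


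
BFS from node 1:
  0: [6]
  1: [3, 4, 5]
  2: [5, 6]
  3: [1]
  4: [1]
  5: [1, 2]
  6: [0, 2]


Visit 1, enqueue [3, 4, 5]
Visit 3, enqueue []
Visit 4, enqueue []
Visit 5, enqueue [2]
Visit 2, enqueue [6]
Visit 6, enqueue [0]
Visit 0, enqueue []

BFS order: [1, 3, 4, 5, 2, 6, 0]


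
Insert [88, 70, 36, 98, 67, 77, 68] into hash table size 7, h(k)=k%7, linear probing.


Insert 88: h=4 -> slot 4
Insert 70: h=0 -> slot 0
Insert 36: h=1 -> slot 1
Insert 98: h=0, 2 probes -> slot 2
Insert 67: h=4, 1 probes -> slot 5
Insert 77: h=0, 3 probes -> slot 3
Insert 68: h=5, 1 probes -> slot 6

Table: [70, 36, 98, 77, 88, 67, 68]


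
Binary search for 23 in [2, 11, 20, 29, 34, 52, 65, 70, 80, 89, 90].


Step 1: lo=0, hi=10, mid=5, val=52
Step 2: lo=0, hi=4, mid=2, val=20
Step 3: lo=3, hi=4, mid=3, val=29

Not found


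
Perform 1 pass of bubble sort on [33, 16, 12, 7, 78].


Initial: [33, 16, 12, 7, 78]
Pass 1: [16, 12, 7, 33, 78] (3 swaps)

After 1 pass: [16, 12, 7, 33, 78]


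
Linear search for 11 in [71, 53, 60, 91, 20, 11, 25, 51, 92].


i=0: 71!=11
i=1: 53!=11
i=2: 60!=11
i=3: 91!=11
i=4: 20!=11
i=5: 11==11 found!

Found at 5, 6 comps


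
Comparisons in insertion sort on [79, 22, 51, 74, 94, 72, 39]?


Algorithm: insertion sort
Input: [79, 22, 51, 74, 94, 72, 39]
Sorted: [22, 39, 51, 72, 74, 79, 94]

16


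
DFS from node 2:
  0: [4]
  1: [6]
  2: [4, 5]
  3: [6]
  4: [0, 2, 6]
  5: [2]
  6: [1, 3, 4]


Visit 2, push [5, 4]
Visit 4, push [6, 0]
Visit 0, push []
Visit 6, push [3, 1]
Visit 1, push []
Visit 3, push []
Visit 5, push []

DFS order: [2, 4, 0, 6, 1, 3, 5]


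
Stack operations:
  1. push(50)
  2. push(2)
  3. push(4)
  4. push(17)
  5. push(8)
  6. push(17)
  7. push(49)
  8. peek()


push(50) -> [50]
push(2) -> [50, 2]
push(4) -> [50, 2, 4]
push(17) -> [50, 2, 4, 17]
push(8) -> [50, 2, 4, 17, 8]
push(17) -> [50, 2, 4, 17, 8, 17]
push(49) -> [50, 2, 4, 17, 8, 17, 49]
peek()->49

Final stack: [50, 2, 4, 17, 8, 17, 49]


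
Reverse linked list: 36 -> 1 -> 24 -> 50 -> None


Step 1: curr=36, set curr.next=prev(None) | reversed so far: 36
Step 2: curr=1, set curr.next=prev(36) | reversed so far: 1 -> 36
Step 3: curr=24, set curr.next=prev(1) | reversed so far: 24 -> 1 -> 36
Step 4: curr=50, set curr.next=prev(24) | reversed so far: 50 -> 24 -> 1 -> 36

50 -> 24 -> 1 -> 36 -> None


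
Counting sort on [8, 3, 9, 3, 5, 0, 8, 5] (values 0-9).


Input: [8, 3, 9, 3, 5, 0, 8, 5]
Counts: [1, 0, 0, 2, 0, 2, 0, 0, 2, 1]

Sorted: [0, 3, 3, 5, 5, 8, 8, 9]


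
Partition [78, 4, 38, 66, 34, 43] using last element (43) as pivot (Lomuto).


Pivot: 43
  4 <= 43: swap -> [4, 78, 38, 66, 34, 43]
  38 <= 43: swap -> [4, 38, 78, 66, 34, 43]
  34 <= 43: swap -> [4, 38, 34, 66, 78, 43]
Place pivot at 3: [4, 38, 34, 43, 78, 66]

Partitioned: [4, 38, 34, 43, 78, 66]


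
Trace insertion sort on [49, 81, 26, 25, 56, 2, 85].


Initial: [49, 81, 26, 25, 56, 2, 85]
Insert 81: [49, 81, 26, 25, 56, 2, 85]
Insert 26: [26, 49, 81, 25, 56, 2, 85]
Insert 25: [25, 26, 49, 81, 56, 2, 85]
Insert 56: [25, 26, 49, 56, 81, 2, 85]
Insert 2: [2, 25, 26, 49, 56, 81, 85]
Insert 85: [2, 25, 26, 49, 56, 81, 85]

Sorted: [2, 25, 26, 49, 56, 81, 85]


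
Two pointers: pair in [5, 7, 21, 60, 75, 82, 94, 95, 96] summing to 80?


lo=0(5)+hi=8(96)=101
lo=0(5)+hi=7(95)=100
lo=0(5)+hi=6(94)=99
lo=0(5)+hi=5(82)=87
lo=0(5)+hi=4(75)=80

Yes: 5+75=80


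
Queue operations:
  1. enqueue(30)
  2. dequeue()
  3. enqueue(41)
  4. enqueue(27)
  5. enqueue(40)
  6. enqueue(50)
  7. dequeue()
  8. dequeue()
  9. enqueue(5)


enqueue(30) -> [30]
dequeue()->30, []
enqueue(41) -> [41]
enqueue(27) -> [41, 27]
enqueue(40) -> [41, 27, 40]
enqueue(50) -> [41, 27, 40, 50]
dequeue()->41, [27, 40, 50]
dequeue()->27, [40, 50]
enqueue(5) -> [40, 50, 5]

Final queue: [40, 50, 5]


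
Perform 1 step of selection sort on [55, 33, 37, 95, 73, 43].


Initial: [55, 33, 37, 95, 73, 43]
Step 1: min=33 at 1
  Swap: [33, 55, 37, 95, 73, 43]

After 1 step: [33, 55, 37, 95, 73, 43]


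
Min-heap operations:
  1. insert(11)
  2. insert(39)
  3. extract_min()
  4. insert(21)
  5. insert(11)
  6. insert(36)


insert(11) -> [11]
insert(39) -> [11, 39]
extract_min()->11, [39]
insert(21) -> [21, 39]
insert(11) -> [11, 39, 21]
insert(36) -> [11, 36, 21, 39]

Final heap: [11, 36, 21, 39]


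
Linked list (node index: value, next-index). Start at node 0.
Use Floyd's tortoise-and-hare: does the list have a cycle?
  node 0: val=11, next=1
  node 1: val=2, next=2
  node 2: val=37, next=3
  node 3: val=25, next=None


Floyd's tortoise (slow, +1) and hare (fast, +2):
  init: slow=0, fast=0
  step 1: slow=1, fast=2
  step 2: fast 2->3->None, no cycle

Cycle: no


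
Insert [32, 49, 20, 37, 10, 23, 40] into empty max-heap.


Insert 32: [32]
Insert 49: [49, 32]
Insert 20: [49, 32, 20]
Insert 37: [49, 37, 20, 32]
Insert 10: [49, 37, 20, 32, 10]
Insert 23: [49, 37, 23, 32, 10, 20]
Insert 40: [49, 37, 40, 32, 10, 20, 23]

Final heap: [49, 37, 40, 32, 10, 20, 23]


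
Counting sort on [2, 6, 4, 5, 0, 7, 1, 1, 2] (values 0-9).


Input: [2, 6, 4, 5, 0, 7, 1, 1, 2]
Counts: [1, 2, 2, 0, 1, 1, 1, 1, 0, 0]

Sorted: [0, 1, 1, 2, 2, 4, 5, 6, 7]


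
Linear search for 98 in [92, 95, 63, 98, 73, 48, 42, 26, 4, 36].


i=0: 92!=98
i=1: 95!=98
i=2: 63!=98
i=3: 98==98 found!

Found at 3, 4 comps


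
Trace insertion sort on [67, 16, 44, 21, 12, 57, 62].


Initial: [67, 16, 44, 21, 12, 57, 62]
Insert 16: [16, 67, 44, 21, 12, 57, 62]
Insert 44: [16, 44, 67, 21, 12, 57, 62]
Insert 21: [16, 21, 44, 67, 12, 57, 62]
Insert 12: [12, 16, 21, 44, 67, 57, 62]
Insert 57: [12, 16, 21, 44, 57, 67, 62]
Insert 62: [12, 16, 21, 44, 57, 62, 67]

Sorted: [12, 16, 21, 44, 57, 62, 67]


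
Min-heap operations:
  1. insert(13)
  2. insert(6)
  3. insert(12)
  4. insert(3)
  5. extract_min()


insert(13) -> [13]
insert(6) -> [6, 13]
insert(12) -> [6, 13, 12]
insert(3) -> [3, 6, 12, 13]
extract_min()->3, [6, 13, 12]

Final heap: [6, 13, 12]


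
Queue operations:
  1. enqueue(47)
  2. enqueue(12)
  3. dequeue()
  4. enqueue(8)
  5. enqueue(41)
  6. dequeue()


enqueue(47) -> [47]
enqueue(12) -> [47, 12]
dequeue()->47, [12]
enqueue(8) -> [12, 8]
enqueue(41) -> [12, 8, 41]
dequeue()->12, [8, 41]

Final queue: [8, 41]


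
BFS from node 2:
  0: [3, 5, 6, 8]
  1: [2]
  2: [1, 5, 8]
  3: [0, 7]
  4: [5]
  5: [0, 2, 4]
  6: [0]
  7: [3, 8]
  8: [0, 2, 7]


Visit 2, enqueue [1, 5, 8]
Visit 1, enqueue []
Visit 5, enqueue [0, 4]
Visit 8, enqueue [7]
Visit 0, enqueue [3, 6]
Visit 4, enqueue []
Visit 7, enqueue []
Visit 3, enqueue []
Visit 6, enqueue []

BFS order: [2, 1, 5, 8, 0, 4, 7, 3, 6]


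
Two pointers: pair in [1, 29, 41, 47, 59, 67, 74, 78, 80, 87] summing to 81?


lo=0(1)+hi=9(87)=88
lo=0(1)+hi=8(80)=81

Yes: 1+80=81


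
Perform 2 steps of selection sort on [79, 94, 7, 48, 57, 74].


Initial: [79, 94, 7, 48, 57, 74]
Step 1: min=7 at 2
  Swap: [7, 94, 79, 48, 57, 74]
Step 2: min=48 at 3
  Swap: [7, 48, 79, 94, 57, 74]

After 2 steps: [7, 48, 79, 94, 57, 74]


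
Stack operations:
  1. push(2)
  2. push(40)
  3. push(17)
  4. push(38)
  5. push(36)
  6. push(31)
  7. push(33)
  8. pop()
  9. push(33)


push(2) -> [2]
push(40) -> [2, 40]
push(17) -> [2, 40, 17]
push(38) -> [2, 40, 17, 38]
push(36) -> [2, 40, 17, 38, 36]
push(31) -> [2, 40, 17, 38, 36, 31]
push(33) -> [2, 40, 17, 38, 36, 31, 33]
pop()->33, [2, 40, 17, 38, 36, 31]
push(33) -> [2, 40, 17, 38, 36, 31, 33]

Final stack: [2, 40, 17, 38, 36, 31, 33]


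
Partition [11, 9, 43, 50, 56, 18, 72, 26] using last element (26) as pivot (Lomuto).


Pivot: 26
  11 <= 26: advance i (no swap)
  9 <= 26: advance i (no swap)
  18 <= 26: swap -> [11, 9, 18, 50, 56, 43, 72, 26]
Place pivot at 3: [11, 9, 18, 26, 56, 43, 72, 50]

Partitioned: [11, 9, 18, 26, 56, 43, 72, 50]


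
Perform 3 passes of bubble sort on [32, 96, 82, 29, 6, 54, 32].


Initial: [32, 96, 82, 29, 6, 54, 32]
Pass 1: [32, 82, 29, 6, 54, 32, 96] (5 swaps)
Pass 2: [32, 29, 6, 54, 32, 82, 96] (4 swaps)
Pass 3: [29, 6, 32, 32, 54, 82, 96] (3 swaps)

After 3 passes: [29, 6, 32, 32, 54, 82, 96]


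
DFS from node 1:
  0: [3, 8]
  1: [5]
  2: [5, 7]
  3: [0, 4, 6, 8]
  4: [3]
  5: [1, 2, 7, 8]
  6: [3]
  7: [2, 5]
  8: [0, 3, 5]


Visit 1, push [5]
Visit 5, push [8, 7, 2]
Visit 2, push [7]
Visit 7, push []
Visit 8, push [3, 0]
Visit 0, push [3]
Visit 3, push [6, 4]
Visit 4, push []
Visit 6, push []

DFS order: [1, 5, 2, 7, 8, 0, 3, 4, 6]


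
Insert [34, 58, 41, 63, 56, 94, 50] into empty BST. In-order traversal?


Insert 34: root
Insert 58: R from 34
Insert 41: R from 34 -> L from 58
Insert 63: R from 34 -> R from 58
Insert 56: R from 34 -> L from 58 -> R from 41
Insert 94: R from 34 -> R from 58 -> R from 63
Insert 50: R from 34 -> L from 58 -> R from 41 -> L from 56

In-order: [34, 41, 50, 56, 58, 63, 94]


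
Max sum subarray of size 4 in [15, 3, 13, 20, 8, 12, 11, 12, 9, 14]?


[0:4]: 51
[1:5]: 44
[2:6]: 53
[3:7]: 51
[4:8]: 43
[5:9]: 44
[6:10]: 46

Max: 53 at [2:6]


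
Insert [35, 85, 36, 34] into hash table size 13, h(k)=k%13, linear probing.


Insert 35: h=9 -> slot 9
Insert 85: h=7 -> slot 7
Insert 36: h=10 -> slot 10
Insert 34: h=8 -> slot 8

Table: [None, None, None, None, None, None, None, 85, 34, 35, 36, None, None]


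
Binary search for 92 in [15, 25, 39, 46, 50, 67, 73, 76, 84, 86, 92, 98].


Step 1: lo=0, hi=11, mid=5, val=67
Step 2: lo=6, hi=11, mid=8, val=84
Step 3: lo=9, hi=11, mid=10, val=92

Found at index 10


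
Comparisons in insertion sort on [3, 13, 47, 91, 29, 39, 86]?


Algorithm: insertion sort
Input: [3, 13, 47, 91, 29, 39, 86]
Sorted: [3, 13, 29, 39, 47, 86, 91]

11


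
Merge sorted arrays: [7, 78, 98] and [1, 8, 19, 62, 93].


Take 1 from B
Take 7 from A
Take 8 from B
Take 19 from B
Take 62 from B
Take 78 from A
Take 93 from B

Merged: [1, 7, 8, 19, 62, 78, 93, 98]


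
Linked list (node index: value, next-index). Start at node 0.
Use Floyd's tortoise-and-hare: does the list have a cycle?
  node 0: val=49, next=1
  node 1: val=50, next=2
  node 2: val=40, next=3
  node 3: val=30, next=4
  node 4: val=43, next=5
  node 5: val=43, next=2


Floyd's tortoise (slow, +1) and hare (fast, +2):
  init: slow=0, fast=0
  step 1: slow=1, fast=2
  step 2: slow=2, fast=4
  step 3: slow=3, fast=2
  step 4: slow=4, fast=4
  slow == fast at node 4: cycle detected

Cycle: yes


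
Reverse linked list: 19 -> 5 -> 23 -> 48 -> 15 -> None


Step 1: curr=19, set curr.next=prev(None) | reversed so far: 19
Step 2: curr=5, set curr.next=prev(19) | reversed so far: 5 -> 19
Step 3: curr=23, set curr.next=prev(5) | reversed so far: 23 -> 5 -> 19
Step 4: curr=48, set curr.next=prev(23) | reversed so far: 48 -> 23 -> 5 -> 19
Step 5: curr=15, set curr.next=prev(48) | reversed so far: 15 -> 48 -> 23 -> 5 -> 19

15 -> 48 -> 23 -> 5 -> 19 -> None


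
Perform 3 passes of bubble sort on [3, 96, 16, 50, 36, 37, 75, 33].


Initial: [3, 96, 16, 50, 36, 37, 75, 33]
Pass 1: [3, 16, 50, 36, 37, 75, 33, 96] (6 swaps)
Pass 2: [3, 16, 36, 37, 50, 33, 75, 96] (3 swaps)
Pass 3: [3, 16, 36, 37, 33, 50, 75, 96] (1 swaps)

After 3 passes: [3, 16, 36, 37, 33, 50, 75, 96]


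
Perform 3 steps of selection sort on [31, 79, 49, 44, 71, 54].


Initial: [31, 79, 49, 44, 71, 54]
Step 1: min=31 at 0
  Swap: [31, 79, 49, 44, 71, 54]
Step 2: min=44 at 3
  Swap: [31, 44, 49, 79, 71, 54]
Step 3: min=49 at 2
  Swap: [31, 44, 49, 79, 71, 54]

After 3 steps: [31, 44, 49, 79, 71, 54]


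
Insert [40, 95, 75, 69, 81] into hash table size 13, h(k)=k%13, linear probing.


Insert 40: h=1 -> slot 1
Insert 95: h=4 -> slot 4
Insert 75: h=10 -> slot 10
Insert 69: h=4, 1 probes -> slot 5
Insert 81: h=3 -> slot 3

Table: [None, 40, None, 81, 95, 69, None, None, None, None, 75, None, None]


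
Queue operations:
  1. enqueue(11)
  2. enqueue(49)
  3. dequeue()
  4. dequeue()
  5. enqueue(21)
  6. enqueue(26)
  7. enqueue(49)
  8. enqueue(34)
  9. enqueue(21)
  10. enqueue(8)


enqueue(11) -> [11]
enqueue(49) -> [11, 49]
dequeue()->11, [49]
dequeue()->49, []
enqueue(21) -> [21]
enqueue(26) -> [21, 26]
enqueue(49) -> [21, 26, 49]
enqueue(34) -> [21, 26, 49, 34]
enqueue(21) -> [21, 26, 49, 34, 21]
enqueue(8) -> [21, 26, 49, 34, 21, 8]

Final queue: [21, 26, 49, 34, 21, 8]


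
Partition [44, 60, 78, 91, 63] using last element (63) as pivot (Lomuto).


Pivot: 63
  44 <= 63: advance i (no swap)
  60 <= 63: advance i (no swap)
Place pivot at 2: [44, 60, 63, 91, 78]

Partitioned: [44, 60, 63, 91, 78]


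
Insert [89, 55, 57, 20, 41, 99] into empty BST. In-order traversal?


Insert 89: root
Insert 55: L from 89
Insert 57: L from 89 -> R from 55
Insert 20: L from 89 -> L from 55
Insert 41: L from 89 -> L from 55 -> R from 20
Insert 99: R from 89

In-order: [20, 41, 55, 57, 89, 99]


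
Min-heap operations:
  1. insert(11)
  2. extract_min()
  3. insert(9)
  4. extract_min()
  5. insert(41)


insert(11) -> [11]
extract_min()->11, []
insert(9) -> [9]
extract_min()->9, []
insert(41) -> [41]

Final heap: [41]


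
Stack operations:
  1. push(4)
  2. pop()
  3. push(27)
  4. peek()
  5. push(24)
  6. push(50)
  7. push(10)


push(4) -> [4]
pop()->4, []
push(27) -> [27]
peek()->27
push(24) -> [27, 24]
push(50) -> [27, 24, 50]
push(10) -> [27, 24, 50, 10]

Final stack: [27, 24, 50, 10]


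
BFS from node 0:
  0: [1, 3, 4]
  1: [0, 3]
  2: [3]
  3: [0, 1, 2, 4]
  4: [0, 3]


Visit 0, enqueue [1, 3, 4]
Visit 1, enqueue []
Visit 3, enqueue [2]
Visit 4, enqueue []
Visit 2, enqueue []

BFS order: [0, 1, 3, 4, 2]


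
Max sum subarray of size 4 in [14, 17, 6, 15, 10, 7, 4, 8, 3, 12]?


[0:4]: 52
[1:5]: 48
[2:6]: 38
[3:7]: 36
[4:8]: 29
[5:9]: 22
[6:10]: 27

Max: 52 at [0:4]


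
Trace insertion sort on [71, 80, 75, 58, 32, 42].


Initial: [71, 80, 75, 58, 32, 42]
Insert 80: [71, 80, 75, 58, 32, 42]
Insert 75: [71, 75, 80, 58, 32, 42]
Insert 58: [58, 71, 75, 80, 32, 42]
Insert 32: [32, 58, 71, 75, 80, 42]
Insert 42: [32, 42, 58, 71, 75, 80]

Sorted: [32, 42, 58, 71, 75, 80]


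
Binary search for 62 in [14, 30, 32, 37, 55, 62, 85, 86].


Step 1: lo=0, hi=7, mid=3, val=37
Step 2: lo=4, hi=7, mid=5, val=62

Found at index 5


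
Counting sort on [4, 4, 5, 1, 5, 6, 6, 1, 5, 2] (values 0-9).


Input: [4, 4, 5, 1, 5, 6, 6, 1, 5, 2]
Counts: [0, 2, 1, 0, 2, 3, 2, 0, 0, 0]

Sorted: [1, 1, 2, 4, 4, 5, 5, 5, 6, 6]


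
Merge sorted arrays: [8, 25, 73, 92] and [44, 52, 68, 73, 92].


Take 8 from A
Take 25 from A
Take 44 from B
Take 52 from B
Take 68 from B
Take 73 from A
Take 73 from B
Take 92 from A

Merged: [8, 25, 44, 52, 68, 73, 73, 92, 92]


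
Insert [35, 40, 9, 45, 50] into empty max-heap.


Insert 35: [35]
Insert 40: [40, 35]
Insert 9: [40, 35, 9]
Insert 45: [45, 40, 9, 35]
Insert 50: [50, 45, 9, 35, 40]

Final heap: [50, 45, 9, 35, 40]


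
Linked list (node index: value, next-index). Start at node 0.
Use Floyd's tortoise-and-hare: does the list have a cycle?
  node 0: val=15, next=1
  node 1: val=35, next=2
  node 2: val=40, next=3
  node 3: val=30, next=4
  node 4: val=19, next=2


Floyd's tortoise (slow, +1) and hare (fast, +2):
  init: slow=0, fast=0
  step 1: slow=1, fast=2
  step 2: slow=2, fast=4
  step 3: slow=3, fast=3
  slow == fast at node 3: cycle detected

Cycle: yes


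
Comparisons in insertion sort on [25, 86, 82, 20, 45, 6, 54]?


Algorithm: insertion sort
Input: [25, 86, 82, 20, 45, 6, 54]
Sorted: [6, 20, 25, 45, 54, 82, 86]

17


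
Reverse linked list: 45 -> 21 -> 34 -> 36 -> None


Step 1: curr=45, set curr.next=prev(None) | reversed so far: 45
Step 2: curr=21, set curr.next=prev(45) | reversed so far: 21 -> 45
Step 3: curr=34, set curr.next=prev(21) | reversed so far: 34 -> 21 -> 45
Step 4: curr=36, set curr.next=prev(34) | reversed so far: 36 -> 34 -> 21 -> 45

36 -> 34 -> 21 -> 45 -> None


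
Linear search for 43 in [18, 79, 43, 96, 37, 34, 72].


i=0: 18!=43
i=1: 79!=43
i=2: 43==43 found!

Found at 2, 3 comps


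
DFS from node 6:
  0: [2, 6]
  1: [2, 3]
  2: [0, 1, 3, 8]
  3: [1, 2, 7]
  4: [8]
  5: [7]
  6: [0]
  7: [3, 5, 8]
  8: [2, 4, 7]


Visit 6, push [0]
Visit 0, push [2]
Visit 2, push [8, 3, 1]
Visit 1, push [3]
Visit 3, push [7]
Visit 7, push [8, 5]
Visit 5, push []
Visit 8, push [4]
Visit 4, push []

DFS order: [6, 0, 2, 1, 3, 7, 5, 8, 4]


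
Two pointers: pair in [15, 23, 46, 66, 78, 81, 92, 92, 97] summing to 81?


lo=0(15)+hi=8(97)=112
lo=0(15)+hi=7(92)=107
lo=0(15)+hi=6(92)=107
lo=0(15)+hi=5(81)=96
lo=0(15)+hi=4(78)=93
lo=0(15)+hi=3(66)=81

Yes: 15+66=81


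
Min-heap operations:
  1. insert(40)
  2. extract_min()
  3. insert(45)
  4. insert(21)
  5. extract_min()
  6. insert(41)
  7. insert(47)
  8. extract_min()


insert(40) -> [40]
extract_min()->40, []
insert(45) -> [45]
insert(21) -> [21, 45]
extract_min()->21, [45]
insert(41) -> [41, 45]
insert(47) -> [41, 45, 47]
extract_min()->41, [45, 47]

Final heap: [45, 47]


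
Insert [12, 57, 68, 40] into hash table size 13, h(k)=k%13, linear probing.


Insert 12: h=12 -> slot 12
Insert 57: h=5 -> slot 5
Insert 68: h=3 -> slot 3
Insert 40: h=1 -> slot 1

Table: [None, 40, None, 68, None, 57, None, None, None, None, None, None, 12]


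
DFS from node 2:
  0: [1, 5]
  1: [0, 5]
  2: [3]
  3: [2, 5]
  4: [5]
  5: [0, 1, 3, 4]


Visit 2, push [3]
Visit 3, push [5]
Visit 5, push [4, 1, 0]
Visit 0, push [1]
Visit 1, push []
Visit 4, push []

DFS order: [2, 3, 5, 0, 1, 4]


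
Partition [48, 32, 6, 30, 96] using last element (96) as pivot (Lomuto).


Pivot: 96
  48 <= 96: advance i (no swap)
  32 <= 96: advance i (no swap)
  6 <= 96: advance i (no swap)
  30 <= 96: advance i (no swap)
Place pivot at 4: [48, 32, 6, 30, 96]

Partitioned: [48, 32, 6, 30, 96]


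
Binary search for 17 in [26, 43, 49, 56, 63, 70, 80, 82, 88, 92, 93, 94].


Step 1: lo=0, hi=11, mid=5, val=70
Step 2: lo=0, hi=4, mid=2, val=49
Step 3: lo=0, hi=1, mid=0, val=26

Not found


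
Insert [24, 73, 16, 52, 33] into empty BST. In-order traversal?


Insert 24: root
Insert 73: R from 24
Insert 16: L from 24
Insert 52: R from 24 -> L from 73
Insert 33: R from 24 -> L from 73 -> L from 52

In-order: [16, 24, 33, 52, 73]


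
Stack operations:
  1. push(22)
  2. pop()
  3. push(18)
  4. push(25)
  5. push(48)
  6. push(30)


push(22) -> [22]
pop()->22, []
push(18) -> [18]
push(25) -> [18, 25]
push(48) -> [18, 25, 48]
push(30) -> [18, 25, 48, 30]

Final stack: [18, 25, 48, 30]


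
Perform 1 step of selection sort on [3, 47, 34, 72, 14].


Initial: [3, 47, 34, 72, 14]
Step 1: min=3 at 0
  Swap: [3, 47, 34, 72, 14]

After 1 step: [3, 47, 34, 72, 14]


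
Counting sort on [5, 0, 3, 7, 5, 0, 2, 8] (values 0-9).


Input: [5, 0, 3, 7, 5, 0, 2, 8]
Counts: [2, 0, 1, 1, 0, 2, 0, 1, 1, 0]

Sorted: [0, 0, 2, 3, 5, 5, 7, 8]


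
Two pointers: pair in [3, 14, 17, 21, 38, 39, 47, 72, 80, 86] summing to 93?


lo=0(3)+hi=9(86)=89
lo=1(14)+hi=9(86)=100
lo=1(14)+hi=8(80)=94
lo=1(14)+hi=7(72)=86
lo=2(17)+hi=7(72)=89
lo=3(21)+hi=7(72)=93

Yes: 21+72=93


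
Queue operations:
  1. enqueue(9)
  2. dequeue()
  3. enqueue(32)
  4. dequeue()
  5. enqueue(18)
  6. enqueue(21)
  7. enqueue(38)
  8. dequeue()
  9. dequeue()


enqueue(9) -> [9]
dequeue()->9, []
enqueue(32) -> [32]
dequeue()->32, []
enqueue(18) -> [18]
enqueue(21) -> [18, 21]
enqueue(38) -> [18, 21, 38]
dequeue()->18, [21, 38]
dequeue()->21, [38]

Final queue: [38]


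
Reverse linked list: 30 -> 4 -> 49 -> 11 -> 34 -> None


Step 1: curr=30, set curr.next=prev(None) | reversed so far: 30
Step 2: curr=4, set curr.next=prev(30) | reversed so far: 4 -> 30
Step 3: curr=49, set curr.next=prev(4) | reversed so far: 49 -> 4 -> 30
Step 4: curr=11, set curr.next=prev(49) | reversed so far: 11 -> 49 -> 4 -> 30
Step 5: curr=34, set curr.next=prev(11) | reversed so far: 34 -> 11 -> 49 -> 4 -> 30

34 -> 11 -> 49 -> 4 -> 30 -> None


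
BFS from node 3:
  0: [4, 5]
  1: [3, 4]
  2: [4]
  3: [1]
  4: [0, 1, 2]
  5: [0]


Visit 3, enqueue [1]
Visit 1, enqueue [4]
Visit 4, enqueue [0, 2]
Visit 0, enqueue [5]
Visit 2, enqueue []
Visit 5, enqueue []

BFS order: [3, 1, 4, 0, 2, 5]


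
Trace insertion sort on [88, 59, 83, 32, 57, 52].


Initial: [88, 59, 83, 32, 57, 52]
Insert 59: [59, 88, 83, 32, 57, 52]
Insert 83: [59, 83, 88, 32, 57, 52]
Insert 32: [32, 59, 83, 88, 57, 52]
Insert 57: [32, 57, 59, 83, 88, 52]
Insert 52: [32, 52, 57, 59, 83, 88]

Sorted: [32, 52, 57, 59, 83, 88]


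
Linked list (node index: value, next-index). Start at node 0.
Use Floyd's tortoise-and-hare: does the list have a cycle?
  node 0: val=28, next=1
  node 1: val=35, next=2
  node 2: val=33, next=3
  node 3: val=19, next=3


Floyd's tortoise (slow, +1) and hare (fast, +2):
  init: slow=0, fast=0
  step 1: slow=1, fast=2
  step 2: slow=2, fast=3
  step 3: slow=3, fast=3
  slow == fast at node 3: cycle detected

Cycle: yes


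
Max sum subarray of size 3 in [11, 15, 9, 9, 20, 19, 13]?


[0:3]: 35
[1:4]: 33
[2:5]: 38
[3:6]: 48
[4:7]: 52

Max: 52 at [4:7]


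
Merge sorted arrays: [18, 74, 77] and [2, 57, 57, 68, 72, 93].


Take 2 from B
Take 18 from A
Take 57 from B
Take 57 from B
Take 68 from B
Take 72 from B
Take 74 from A
Take 77 from A

Merged: [2, 18, 57, 57, 68, 72, 74, 77, 93]


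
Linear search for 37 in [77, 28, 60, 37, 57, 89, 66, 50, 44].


i=0: 77!=37
i=1: 28!=37
i=2: 60!=37
i=3: 37==37 found!

Found at 3, 4 comps


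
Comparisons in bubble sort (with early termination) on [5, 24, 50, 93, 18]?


Algorithm: bubble sort (with early termination)
Input: [5, 24, 50, 93, 18]
Sorted: [5, 18, 24, 50, 93]

10


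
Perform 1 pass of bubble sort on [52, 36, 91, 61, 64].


Initial: [52, 36, 91, 61, 64]
Pass 1: [36, 52, 61, 64, 91] (3 swaps)

After 1 pass: [36, 52, 61, 64, 91]


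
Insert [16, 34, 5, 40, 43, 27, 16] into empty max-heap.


Insert 16: [16]
Insert 34: [34, 16]
Insert 5: [34, 16, 5]
Insert 40: [40, 34, 5, 16]
Insert 43: [43, 40, 5, 16, 34]
Insert 27: [43, 40, 27, 16, 34, 5]
Insert 16: [43, 40, 27, 16, 34, 5, 16]

Final heap: [43, 40, 27, 16, 34, 5, 16]


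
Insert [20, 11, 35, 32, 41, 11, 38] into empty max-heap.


Insert 20: [20]
Insert 11: [20, 11]
Insert 35: [35, 11, 20]
Insert 32: [35, 32, 20, 11]
Insert 41: [41, 35, 20, 11, 32]
Insert 11: [41, 35, 20, 11, 32, 11]
Insert 38: [41, 35, 38, 11, 32, 11, 20]

Final heap: [41, 35, 38, 11, 32, 11, 20]


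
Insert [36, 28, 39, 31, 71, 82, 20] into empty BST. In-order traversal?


Insert 36: root
Insert 28: L from 36
Insert 39: R from 36
Insert 31: L from 36 -> R from 28
Insert 71: R from 36 -> R from 39
Insert 82: R from 36 -> R from 39 -> R from 71
Insert 20: L from 36 -> L from 28

In-order: [20, 28, 31, 36, 39, 71, 82]


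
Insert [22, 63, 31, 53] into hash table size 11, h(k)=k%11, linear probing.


Insert 22: h=0 -> slot 0
Insert 63: h=8 -> slot 8
Insert 31: h=9 -> slot 9
Insert 53: h=9, 1 probes -> slot 10

Table: [22, None, None, None, None, None, None, None, 63, 31, 53]


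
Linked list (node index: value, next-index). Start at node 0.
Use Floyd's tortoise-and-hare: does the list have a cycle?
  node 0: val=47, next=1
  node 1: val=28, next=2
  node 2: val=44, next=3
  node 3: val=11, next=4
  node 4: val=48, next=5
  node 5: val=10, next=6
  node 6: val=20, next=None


Floyd's tortoise (slow, +1) and hare (fast, +2):
  init: slow=0, fast=0
  step 1: slow=1, fast=2
  step 2: slow=2, fast=4
  step 3: slow=3, fast=6
  step 4: fast -> None, no cycle

Cycle: no
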